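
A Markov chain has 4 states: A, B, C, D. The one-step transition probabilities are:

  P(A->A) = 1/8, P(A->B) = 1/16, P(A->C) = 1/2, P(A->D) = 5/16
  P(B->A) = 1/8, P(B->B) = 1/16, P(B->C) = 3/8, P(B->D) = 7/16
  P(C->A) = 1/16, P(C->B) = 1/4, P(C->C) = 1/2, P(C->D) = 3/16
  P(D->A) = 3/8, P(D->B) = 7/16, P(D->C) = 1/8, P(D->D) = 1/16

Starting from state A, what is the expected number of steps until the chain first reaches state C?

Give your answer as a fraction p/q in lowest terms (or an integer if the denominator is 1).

Answer: 308/117

Derivation:
Let h_i = expected steps to first reach C from state i.
Boundary: h_C = 0.
First-step equations for the other states:
  h_A = 1 + 1/8*h_A + 1/16*h_B + 1/2*h_C + 5/16*h_D
  h_B = 1 + 1/8*h_A + 1/16*h_B + 3/8*h_C + 7/16*h_D
  h_D = 1 + 3/8*h_A + 7/16*h_B + 1/8*h_C + 1/16*h_D

Substituting h_C = 0 and rearranging gives the linear system (I - Q) h = 1:
  [7/8, -1/16, -5/16] . (h_A, h_B, h_D) = 1
  [-1/8, 15/16, -7/16] . (h_A, h_B, h_D) = 1
  [-3/8, -7/16, 15/16] . (h_A, h_B, h_D) = 1

Solving yields:
  h_A = 308/117
  h_B = 40/13
  h_D = 32/9

Starting state is A, so the expected hitting time is h_A = 308/117.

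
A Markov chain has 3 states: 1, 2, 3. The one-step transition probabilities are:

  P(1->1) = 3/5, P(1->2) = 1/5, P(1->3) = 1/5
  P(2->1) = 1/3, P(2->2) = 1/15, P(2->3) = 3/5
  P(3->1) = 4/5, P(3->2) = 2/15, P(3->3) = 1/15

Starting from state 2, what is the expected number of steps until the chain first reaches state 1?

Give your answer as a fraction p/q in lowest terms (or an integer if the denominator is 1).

Answer: 345/178

Derivation:
Let h_i = expected steps to first reach 1 from state i.
Boundary: h_1 = 0.
First-step equations for the other states:
  h_2 = 1 + 1/3*h_1 + 1/15*h_2 + 3/5*h_3
  h_3 = 1 + 4/5*h_1 + 2/15*h_2 + 1/15*h_3

Substituting h_1 = 0 and rearranging gives the linear system (I - Q) h = 1:
  [14/15, -3/5] . (h_2, h_3) = 1
  [-2/15, 14/15] . (h_2, h_3) = 1

Solving yields:
  h_2 = 345/178
  h_3 = 120/89

Starting state is 2, so the expected hitting time is h_2 = 345/178.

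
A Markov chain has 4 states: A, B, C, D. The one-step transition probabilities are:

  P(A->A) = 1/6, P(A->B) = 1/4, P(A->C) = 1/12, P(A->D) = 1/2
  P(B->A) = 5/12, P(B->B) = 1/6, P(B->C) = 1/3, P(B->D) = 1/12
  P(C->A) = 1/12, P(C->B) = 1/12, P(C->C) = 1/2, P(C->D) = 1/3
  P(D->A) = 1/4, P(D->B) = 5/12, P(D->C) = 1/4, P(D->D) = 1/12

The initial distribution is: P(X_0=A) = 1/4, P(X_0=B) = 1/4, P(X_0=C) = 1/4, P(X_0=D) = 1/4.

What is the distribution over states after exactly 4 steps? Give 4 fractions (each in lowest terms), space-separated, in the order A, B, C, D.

Propagating the distribution step by step (d_{t+1} = d_t * P):
d_0 = (A=1/4, B=1/4, C=1/4, D=1/4)
  d_1[A] = 1/4*1/6 + 1/4*5/12 + 1/4*1/12 + 1/4*1/4 = 11/48
  d_1[B] = 1/4*1/4 + 1/4*1/6 + 1/4*1/12 + 1/4*5/12 = 11/48
  d_1[C] = 1/4*1/12 + 1/4*1/3 + 1/4*1/2 + 1/4*1/4 = 7/24
  d_1[D] = 1/4*1/2 + 1/4*1/12 + 1/4*1/3 + 1/4*1/12 = 1/4
d_1 = (A=11/48, B=11/48, C=7/24, D=1/4)
  d_2[A] = 11/48*1/6 + 11/48*5/12 + 7/24*1/12 + 1/4*1/4 = 127/576
  d_2[B] = 11/48*1/4 + 11/48*1/6 + 7/24*1/12 + 1/4*5/12 = 43/192
  d_2[C] = 11/48*1/12 + 11/48*1/3 + 7/24*1/2 + 1/4*1/4 = 175/576
  d_2[D] = 11/48*1/2 + 11/48*1/12 + 7/24*1/3 + 1/4*1/12 = 145/576
d_2 = (A=127/576, B=43/192, C=175/576, D=145/576)
  d_3[A] = 127/576*1/6 + 43/192*5/12 + 175/576*1/12 + 145/576*1/4 = 503/2304
  d_3[B] = 127/576*1/4 + 43/192*1/6 + 175/576*1/12 + 145/576*5/12 = 57/256
  d_3[C] = 127/576*1/12 + 43/192*1/3 + 175/576*1/2 + 145/576*1/4 = 133/432
  d_3[D] = 127/576*1/2 + 43/192*1/12 + 175/576*1/3 + 145/576*1/12 = 217/864
d_3 = (A=503/2304, B=57/256, C=133/432, D=217/864)
  d_4[A] = 503/2304*1/6 + 57/256*5/12 + 133/432*1/12 + 217/864*1/4 = 18049/82944
  d_4[B] = 503/2304*1/4 + 57/256*1/6 + 133/432*1/12 + 217/864*5/12 = 18413/82944
  d_4[C] = 503/2304*1/12 + 57/256*1/3 + 133/432*1/2 + 217/864*1/4 = 2849/9216
  d_4[D] = 503/2304*1/2 + 57/256*1/12 + 133/432*1/3 + 217/864*1/12 = 6947/27648
d_4 = (A=18049/82944, B=18413/82944, C=2849/9216, D=6947/27648)

Answer: 18049/82944 18413/82944 2849/9216 6947/27648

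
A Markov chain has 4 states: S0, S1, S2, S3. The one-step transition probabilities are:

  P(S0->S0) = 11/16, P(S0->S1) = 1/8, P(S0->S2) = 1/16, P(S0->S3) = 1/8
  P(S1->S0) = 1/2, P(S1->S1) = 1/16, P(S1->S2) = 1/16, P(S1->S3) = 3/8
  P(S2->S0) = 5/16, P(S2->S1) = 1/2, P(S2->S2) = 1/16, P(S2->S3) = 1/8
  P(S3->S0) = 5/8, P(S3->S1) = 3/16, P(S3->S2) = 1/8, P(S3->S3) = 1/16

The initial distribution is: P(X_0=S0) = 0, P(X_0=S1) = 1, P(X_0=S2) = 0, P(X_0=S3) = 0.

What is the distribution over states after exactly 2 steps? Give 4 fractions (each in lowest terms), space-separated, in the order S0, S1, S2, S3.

Propagating the distribution step by step (d_{t+1} = d_t * P):
d_0 = (S0=0, S1=1, S2=0, S3=0)
  d_1[S0] = 0*11/16 + 1*1/2 + 0*5/16 + 0*5/8 = 1/2
  d_1[S1] = 0*1/8 + 1*1/16 + 0*1/2 + 0*3/16 = 1/16
  d_1[S2] = 0*1/16 + 1*1/16 + 0*1/16 + 0*1/8 = 1/16
  d_1[S3] = 0*1/8 + 1*3/8 + 0*1/8 + 0*1/16 = 3/8
d_1 = (S0=1/2, S1=1/16, S2=1/16, S3=3/8)
  d_2[S0] = 1/2*11/16 + 1/16*1/2 + 1/16*5/16 + 3/8*5/8 = 161/256
  d_2[S1] = 1/2*1/8 + 1/16*1/16 + 1/16*1/2 + 3/8*3/16 = 43/256
  d_2[S2] = 1/2*1/16 + 1/16*1/16 + 1/16*1/16 + 3/8*1/8 = 11/128
  d_2[S3] = 1/2*1/8 + 1/16*3/8 + 1/16*1/8 + 3/8*1/16 = 15/128
d_2 = (S0=161/256, S1=43/256, S2=11/128, S3=15/128)

Answer: 161/256 43/256 11/128 15/128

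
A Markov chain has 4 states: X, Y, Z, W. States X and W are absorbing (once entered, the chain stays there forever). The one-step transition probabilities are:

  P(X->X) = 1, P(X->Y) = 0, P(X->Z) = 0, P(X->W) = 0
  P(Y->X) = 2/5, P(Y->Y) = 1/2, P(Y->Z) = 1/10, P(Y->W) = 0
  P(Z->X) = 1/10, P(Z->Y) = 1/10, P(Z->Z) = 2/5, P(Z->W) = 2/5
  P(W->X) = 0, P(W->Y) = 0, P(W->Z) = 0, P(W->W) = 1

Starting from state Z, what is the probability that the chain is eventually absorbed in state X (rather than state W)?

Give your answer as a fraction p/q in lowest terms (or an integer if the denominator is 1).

Let a_i = P(absorbed in X | start in state i).
Boundary conditions: a_X = 1, a_W = 0.
For each transient state i, a_i = sum_j P(i->j) * a_j:
  a_Y = 2/5*a_X + 1/2*a_Y + 1/10*a_Z + 0*a_W
  a_Z = 1/10*a_X + 1/10*a_Y + 2/5*a_Z + 2/5*a_W

Substituting a_X = 1 and a_W = 0, rearrange to (I - Q) a = r where r[i] = P(i -> X):
  [1/2, -1/10] . (a_Y, a_Z) = 2/5
  [-1/10, 3/5] . (a_Y, a_Z) = 1/10

Solving yields:
  a_Y = 25/29
  a_Z = 9/29

Starting state is Z, so the absorption probability is a_Z = 9/29.

Answer: 9/29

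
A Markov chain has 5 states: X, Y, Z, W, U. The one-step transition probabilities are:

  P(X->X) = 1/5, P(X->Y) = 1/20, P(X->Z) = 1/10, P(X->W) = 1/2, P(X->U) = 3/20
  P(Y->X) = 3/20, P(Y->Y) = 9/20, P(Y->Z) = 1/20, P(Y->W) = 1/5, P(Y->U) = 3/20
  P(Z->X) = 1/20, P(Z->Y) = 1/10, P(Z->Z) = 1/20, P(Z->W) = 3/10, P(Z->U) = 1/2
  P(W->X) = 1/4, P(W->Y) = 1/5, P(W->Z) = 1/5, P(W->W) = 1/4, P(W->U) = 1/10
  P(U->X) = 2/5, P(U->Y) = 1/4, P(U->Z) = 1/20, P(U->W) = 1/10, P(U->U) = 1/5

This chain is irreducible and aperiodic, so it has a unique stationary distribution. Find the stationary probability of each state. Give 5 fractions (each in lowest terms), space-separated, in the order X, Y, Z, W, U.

Answer: 29319/131161 28911/131161 13391/131161 35780/131161 23760/131161

Derivation:
The stationary distribution satisfies pi = pi * P, i.e.:
  pi_X = 1/5*pi_X + 3/20*pi_Y + 1/20*pi_Z + 1/4*pi_W + 2/5*pi_U
  pi_Y = 1/20*pi_X + 9/20*pi_Y + 1/10*pi_Z + 1/5*pi_W + 1/4*pi_U
  pi_Z = 1/10*pi_X + 1/20*pi_Y + 1/20*pi_Z + 1/5*pi_W + 1/20*pi_U
  pi_W = 1/2*pi_X + 1/5*pi_Y + 3/10*pi_Z + 1/4*pi_W + 1/10*pi_U
  pi_U = 3/20*pi_X + 3/20*pi_Y + 1/2*pi_Z + 1/10*pi_W + 1/5*pi_U
with normalization: pi_X + pi_Y + pi_Z + pi_W + pi_U = 1.

Using the first 4 balance equations plus normalization, the linear system A*pi = b is:
  [-4/5, 3/20, 1/20, 1/4, 2/5] . pi = 0
  [1/20, -11/20, 1/10, 1/5, 1/4] . pi = 0
  [1/10, 1/20, -19/20, 1/5, 1/20] . pi = 0
  [1/2, 1/5, 3/10, -3/4, 1/10] . pi = 0
  [1, 1, 1, 1, 1] . pi = 1

Solving yields:
  pi_X = 29319/131161
  pi_Y = 28911/131161
  pi_Z = 13391/131161
  pi_W = 35780/131161
  pi_U = 23760/131161

Verification (pi * P):
  29319/131161*1/5 + 28911/131161*3/20 + 13391/131161*1/20 + 35780/131161*1/4 + 23760/131161*2/5 = 29319/131161 = pi_X  (ok)
  29319/131161*1/20 + 28911/131161*9/20 + 13391/131161*1/10 + 35780/131161*1/5 + 23760/131161*1/4 = 28911/131161 = pi_Y  (ok)
  29319/131161*1/10 + 28911/131161*1/20 + 13391/131161*1/20 + 35780/131161*1/5 + 23760/131161*1/20 = 13391/131161 = pi_Z  (ok)
  29319/131161*1/2 + 28911/131161*1/5 + 13391/131161*3/10 + 35780/131161*1/4 + 23760/131161*1/10 = 35780/131161 = pi_W  (ok)
  29319/131161*3/20 + 28911/131161*3/20 + 13391/131161*1/2 + 35780/131161*1/10 + 23760/131161*1/5 = 23760/131161 = pi_U  (ok)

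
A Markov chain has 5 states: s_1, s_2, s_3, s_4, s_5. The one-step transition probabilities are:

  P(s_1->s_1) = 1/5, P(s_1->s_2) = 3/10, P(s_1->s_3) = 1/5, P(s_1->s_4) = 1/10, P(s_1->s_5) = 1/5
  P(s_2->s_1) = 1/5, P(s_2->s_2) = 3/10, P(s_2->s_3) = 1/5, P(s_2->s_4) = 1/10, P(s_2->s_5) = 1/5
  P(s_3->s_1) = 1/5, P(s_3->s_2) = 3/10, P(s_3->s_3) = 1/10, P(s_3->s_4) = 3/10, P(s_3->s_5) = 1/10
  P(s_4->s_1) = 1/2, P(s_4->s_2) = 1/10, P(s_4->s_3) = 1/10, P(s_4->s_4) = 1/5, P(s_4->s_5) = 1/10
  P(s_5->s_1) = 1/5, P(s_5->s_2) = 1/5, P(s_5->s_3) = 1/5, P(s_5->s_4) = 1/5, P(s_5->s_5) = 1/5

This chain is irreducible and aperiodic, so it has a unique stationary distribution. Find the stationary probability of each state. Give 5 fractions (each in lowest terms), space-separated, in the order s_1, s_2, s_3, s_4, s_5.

The stationary distribution satisfies pi = pi * P, i.e.:
  pi_s_1 = 1/5*pi_s_1 + 1/5*pi_s_2 + 1/5*pi_s_3 + 1/2*pi_s_4 + 1/5*pi_s_5
  pi_s_2 = 3/10*pi_s_1 + 3/10*pi_s_2 + 3/10*pi_s_3 + 1/10*pi_s_4 + 1/5*pi_s_5
  pi_s_3 = 1/5*pi_s_1 + 1/5*pi_s_2 + 1/10*pi_s_3 + 1/10*pi_s_4 + 1/5*pi_s_5
  pi_s_4 = 1/10*pi_s_1 + 1/10*pi_s_2 + 3/10*pi_s_3 + 1/5*pi_s_4 + 1/5*pi_s_5
  pi_s_5 = 1/5*pi_s_1 + 1/5*pi_s_2 + 1/10*pi_s_3 + 1/10*pi_s_4 + 1/5*pi_s_5
with normalization: pi_s_1 + pi_s_2 + pi_s_3 + pi_s_4 + pi_s_5 = 1.

Using the first 4 balance equations plus normalization, the linear system A*pi = b is:
  [-4/5, 1/5, 1/5, 1/2, 1/5] . pi = 0
  [3/10, -7/10, 3/10, 1/10, 1/5] . pi = 0
  [1/5, 1/5, -9/10, 1/10, 1/5] . pi = 0
  [1/10, 1/10, 3/10, -4/5, 1/5] . pi = 0
  [1, 1, 1, 1, 1] . pi = 1

Solving yields:
  pi_s_1 = 1/4
  pi_s_2 = 1/4
  pi_s_3 = 1/6
  pi_s_4 = 1/6
  pi_s_5 = 1/6

Verification (pi * P):
  1/4*1/5 + 1/4*1/5 + 1/6*1/5 + 1/6*1/2 + 1/6*1/5 = 1/4 = pi_s_1  (ok)
  1/4*3/10 + 1/4*3/10 + 1/6*3/10 + 1/6*1/10 + 1/6*1/5 = 1/4 = pi_s_2  (ok)
  1/4*1/5 + 1/4*1/5 + 1/6*1/10 + 1/6*1/10 + 1/6*1/5 = 1/6 = pi_s_3  (ok)
  1/4*1/10 + 1/4*1/10 + 1/6*3/10 + 1/6*1/5 + 1/6*1/5 = 1/6 = pi_s_4  (ok)
  1/4*1/5 + 1/4*1/5 + 1/6*1/10 + 1/6*1/10 + 1/6*1/5 = 1/6 = pi_s_5  (ok)

Answer: 1/4 1/4 1/6 1/6 1/6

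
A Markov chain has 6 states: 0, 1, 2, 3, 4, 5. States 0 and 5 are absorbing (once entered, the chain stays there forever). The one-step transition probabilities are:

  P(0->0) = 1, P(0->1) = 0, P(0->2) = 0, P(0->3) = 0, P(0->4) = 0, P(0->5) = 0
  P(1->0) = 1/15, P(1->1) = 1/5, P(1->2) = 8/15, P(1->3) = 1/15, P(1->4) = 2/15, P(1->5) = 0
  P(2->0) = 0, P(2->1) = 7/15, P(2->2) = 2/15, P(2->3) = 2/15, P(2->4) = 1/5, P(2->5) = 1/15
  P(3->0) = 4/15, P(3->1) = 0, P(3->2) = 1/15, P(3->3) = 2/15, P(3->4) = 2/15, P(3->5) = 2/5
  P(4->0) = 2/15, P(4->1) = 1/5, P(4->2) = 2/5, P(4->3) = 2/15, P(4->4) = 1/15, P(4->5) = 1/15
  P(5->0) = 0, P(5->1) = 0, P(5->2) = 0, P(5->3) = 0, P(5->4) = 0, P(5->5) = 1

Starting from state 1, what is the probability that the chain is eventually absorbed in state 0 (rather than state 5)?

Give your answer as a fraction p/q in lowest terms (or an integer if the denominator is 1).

Answer: 5484/10873

Derivation:
Let a_i = P(absorbed in 0 | start in state i).
Boundary conditions: a_0 = 1, a_5 = 0.
For each transient state i, a_i = sum_j P(i->j) * a_j:
  a_1 = 1/15*a_0 + 1/5*a_1 + 8/15*a_2 + 1/15*a_3 + 2/15*a_4 + 0*a_5
  a_2 = 0*a_0 + 7/15*a_1 + 2/15*a_2 + 2/15*a_3 + 1/5*a_4 + 1/15*a_5
  a_3 = 4/15*a_0 + 0*a_1 + 1/15*a_2 + 2/15*a_3 + 2/15*a_4 + 2/5*a_5
  a_4 = 2/15*a_0 + 1/5*a_1 + 2/5*a_2 + 2/15*a_3 + 1/15*a_4 + 1/15*a_5

Substituting a_0 = 1 and a_5 = 0, rearrange to (I - Q) a = r where r[i] = P(i -> 0):
  [4/5, -8/15, -1/15, -2/15] . (a_1, a_2, a_3, a_4) = 1/15
  [-7/15, 13/15, -2/15, -1/5] . (a_1, a_2, a_3, a_4) = 0
  [0, -1/15, 13/15, -2/15] . (a_1, a_2, a_3, a_4) = 4/15
  [-1/5, -2/5, -2/15, 14/15] . (a_1, a_2, a_3, a_4) = 2/15

Solving yields:
  a_1 = 5484/10873
  a_2 = 4923/10873
  a_3 = 4569/10873
  a_4 = 5491/10873

Starting state is 1, so the absorption probability is a_1 = 5484/10873.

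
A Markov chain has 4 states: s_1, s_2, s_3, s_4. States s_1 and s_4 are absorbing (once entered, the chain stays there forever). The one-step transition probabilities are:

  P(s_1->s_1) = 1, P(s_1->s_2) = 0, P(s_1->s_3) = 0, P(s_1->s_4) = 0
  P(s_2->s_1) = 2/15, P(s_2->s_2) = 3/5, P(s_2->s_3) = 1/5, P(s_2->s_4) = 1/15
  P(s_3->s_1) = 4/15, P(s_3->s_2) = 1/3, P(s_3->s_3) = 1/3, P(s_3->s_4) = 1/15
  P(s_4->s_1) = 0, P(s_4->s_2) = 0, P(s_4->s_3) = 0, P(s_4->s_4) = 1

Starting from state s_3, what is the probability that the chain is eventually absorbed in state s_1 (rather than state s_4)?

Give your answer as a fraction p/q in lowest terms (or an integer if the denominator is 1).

Answer: 34/45

Derivation:
Let a_i = P(absorbed in s_1 | start in state i).
Boundary conditions: a_s_1 = 1, a_s_4 = 0.
For each transient state i, a_i = sum_j P(i->j) * a_j:
  a_s_2 = 2/15*a_s_1 + 3/5*a_s_2 + 1/5*a_s_3 + 1/15*a_s_4
  a_s_3 = 4/15*a_s_1 + 1/3*a_s_2 + 1/3*a_s_3 + 1/15*a_s_4

Substituting a_s_1 = 1 and a_s_4 = 0, rearrange to (I - Q) a = r where r[i] = P(i -> s_1):
  [2/5, -1/5] . (a_s_2, a_s_3) = 2/15
  [-1/3, 2/3] . (a_s_2, a_s_3) = 4/15

Solving yields:
  a_s_2 = 32/45
  a_s_3 = 34/45

Starting state is s_3, so the absorption probability is a_s_3 = 34/45.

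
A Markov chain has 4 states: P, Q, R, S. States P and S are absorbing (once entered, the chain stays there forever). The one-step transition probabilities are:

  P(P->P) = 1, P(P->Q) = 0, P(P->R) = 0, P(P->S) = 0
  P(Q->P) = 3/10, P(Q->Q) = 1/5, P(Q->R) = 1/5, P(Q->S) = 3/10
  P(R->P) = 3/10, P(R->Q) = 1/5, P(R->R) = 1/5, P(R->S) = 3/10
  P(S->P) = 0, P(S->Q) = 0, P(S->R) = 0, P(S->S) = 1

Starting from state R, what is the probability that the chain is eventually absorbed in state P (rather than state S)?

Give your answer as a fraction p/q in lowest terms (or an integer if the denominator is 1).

Let a_i = P(absorbed in P | start in state i).
Boundary conditions: a_P = 1, a_S = 0.
For each transient state i, a_i = sum_j P(i->j) * a_j:
  a_Q = 3/10*a_P + 1/5*a_Q + 1/5*a_R + 3/10*a_S
  a_R = 3/10*a_P + 1/5*a_Q + 1/5*a_R + 3/10*a_S

Substituting a_P = 1 and a_S = 0, rearrange to (I - Q) a = r where r[i] = P(i -> P):
  [4/5, -1/5] . (a_Q, a_R) = 3/10
  [-1/5, 4/5] . (a_Q, a_R) = 3/10

Solving yields:
  a_Q = 1/2
  a_R = 1/2

Starting state is R, so the absorption probability is a_R = 1/2.

Answer: 1/2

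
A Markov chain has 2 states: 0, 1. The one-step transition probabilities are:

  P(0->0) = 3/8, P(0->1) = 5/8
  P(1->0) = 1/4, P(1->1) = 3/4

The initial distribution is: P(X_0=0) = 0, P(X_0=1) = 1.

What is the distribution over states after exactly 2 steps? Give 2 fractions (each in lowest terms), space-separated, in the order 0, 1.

Answer: 9/32 23/32

Derivation:
Propagating the distribution step by step (d_{t+1} = d_t * P):
d_0 = (0=0, 1=1)
  d_1[0] = 0*3/8 + 1*1/4 = 1/4
  d_1[1] = 0*5/8 + 1*3/4 = 3/4
d_1 = (0=1/4, 1=3/4)
  d_2[0] = 1/4*3/8 + 3/4*1/4 = 9/32
  d_2[1] = 1/4*5/8 + 3/4*3/4 = 23/32
d_2 = (0=9/32, 1=23/32)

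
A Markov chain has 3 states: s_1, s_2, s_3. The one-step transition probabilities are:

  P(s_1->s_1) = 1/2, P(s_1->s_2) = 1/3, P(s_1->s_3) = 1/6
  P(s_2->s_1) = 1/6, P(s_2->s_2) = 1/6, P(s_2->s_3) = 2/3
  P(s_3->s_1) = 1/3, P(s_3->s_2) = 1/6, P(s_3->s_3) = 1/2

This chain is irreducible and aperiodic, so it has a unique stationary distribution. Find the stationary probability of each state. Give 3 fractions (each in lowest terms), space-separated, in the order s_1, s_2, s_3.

Answer: 11/31 7/31 13/31

Derivation:
The stationary distribution satisfies pi = pi * P, i.e.:
  pi_s_1 = 1/2*pi_s_1 + 1/6*pi_s_2 + 1/3*pi_s_3
  pi_s_2 = 1/3*pi_s_1 + 1/6*pi_s_2 + 1/6*pi_s_3
  pi_s_3 = 1/6*pi_s_1 + 2/3*pi_s_2 + 1/2*pi_s_3
with normalization: pi_s_1 + pi_s_2 + pi_s_3 = 1.

Using the first 2 balance equations plus normalization, the linear system A*pi = b is:
  [-1/2, 1/6, 1/3] . pi = 0
  [1/3, -5/6, 1/6] . pi = 0
  [1, 1, 1] . pi = 1

Solving yields:
  pi_s_1 = 11/31
  pi_s_2 = 7/31
  pi_s_3 = 13/31

Verification (pi * P):
  11/31*1/2 + 7/31*1/6 + 13/31*1/3 = 11/31 = pi_s_1  (ok)
  11/31*1/3 + 7/31*1/6 + 13/31*1/6 = 7/31 = pi_s_2  (ok)
  11/31*1/6 + 7/31*2/3 + 13/31*1/2 = 13/31 = pi_s_3  (ok)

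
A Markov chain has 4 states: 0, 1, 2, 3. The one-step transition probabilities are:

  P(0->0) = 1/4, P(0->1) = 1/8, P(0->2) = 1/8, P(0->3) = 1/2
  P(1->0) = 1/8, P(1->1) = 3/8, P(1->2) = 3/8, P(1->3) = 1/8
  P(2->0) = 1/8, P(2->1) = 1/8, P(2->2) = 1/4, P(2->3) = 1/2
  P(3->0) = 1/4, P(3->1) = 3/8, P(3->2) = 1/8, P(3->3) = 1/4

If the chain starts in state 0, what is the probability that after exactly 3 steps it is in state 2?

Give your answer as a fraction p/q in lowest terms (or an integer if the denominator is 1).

Answer: 111/512

Derivation:
Computing P^3 by repeated multiplication:
P^1 =
  0: [1/4, 1/8, 1/8, 1/2]
  1: [1/8, 3/8, 3/8, 1/8]
  2: [1/8, 1/8, 1/4, 1/2]
  3: [1/4, 3/8, 1/8, 1/4]
P^2 =
  0: [7/32, 9/32, 11/64, 21/64]
  1: [5/32, 1/4, 17/64, 21/64]
  2: [13/64, 9/32, 3/16, 21/64]
  3: [3/16, 9/32, 15/64, 19/64]
P^3 =
  0: [99/512, 71/256, 111/512, 5/16]
  1: [95/512, 69/256, 113/512, 83/256]
  2: [49/256, 71/256, 7/32, 5/16]
  3: [95/512, 69/256, 115/512, 41/128]

(P^3)[0 -> 2] = 111/512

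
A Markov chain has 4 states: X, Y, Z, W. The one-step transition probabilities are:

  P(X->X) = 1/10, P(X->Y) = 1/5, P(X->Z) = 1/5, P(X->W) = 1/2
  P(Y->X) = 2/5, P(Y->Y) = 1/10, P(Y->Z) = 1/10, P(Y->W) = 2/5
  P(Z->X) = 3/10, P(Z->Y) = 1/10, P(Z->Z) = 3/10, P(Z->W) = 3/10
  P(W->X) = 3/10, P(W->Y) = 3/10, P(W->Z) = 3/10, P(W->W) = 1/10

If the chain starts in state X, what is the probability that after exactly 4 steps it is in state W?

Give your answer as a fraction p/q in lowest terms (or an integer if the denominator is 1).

Answer: 1517/5000

Derivation:
Computing P^4 by repeated multiplication:
P^1 =
  X: [1/10, 1/5, 1/5, 1/2]
  Y: [2/5, 1/10, 1/10, 2/5]
  Z: [3/10, 1/10, 3/10, 3/10]
  W: [3/10, 3/10, 3/10, 1/10]
P^2 =
  X: [3/10, 21/100, 1/4, 6/25]
  Y: [23/100, 11/50, 6/25, 31/100]
  Z: [1/4, 19/100, 1/4, 31/100]
  W: [27/100, 3/20, 21/100, 37/100]
P^3 =
  X: [261/1000, 89/500, 57/250, 333/1000]
  Y: [69/250, 37/200, 233/1000, 153/500]
  Z: [269/1000, 187/1000, 237/1000, 307/1000]
  W: [261/1000, 201/1000, 243/1000, 59/200]
P^4 =
  X: [166/625, 1927/10000, 2383/10000, 1517/5000]
  Y: [2633/10000, 118/625, 1177/5000, 5/16]
  Z: [2649/10000, 1883/10000, 2357/10000, 3111/10000]
  W: [2679/10000, 1851/10000, 2337/10000, 3133/10000]

(P^4)[X -> W] = 1517/5000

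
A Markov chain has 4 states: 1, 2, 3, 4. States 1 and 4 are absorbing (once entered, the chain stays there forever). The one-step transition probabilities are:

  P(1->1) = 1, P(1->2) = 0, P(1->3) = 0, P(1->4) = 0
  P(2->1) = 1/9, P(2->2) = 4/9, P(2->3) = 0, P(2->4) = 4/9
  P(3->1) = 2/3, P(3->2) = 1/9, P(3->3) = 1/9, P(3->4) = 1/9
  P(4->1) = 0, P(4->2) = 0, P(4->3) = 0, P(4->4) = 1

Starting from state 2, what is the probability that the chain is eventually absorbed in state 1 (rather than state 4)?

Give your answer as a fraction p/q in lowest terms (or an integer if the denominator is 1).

Answer: 1/5

Derivation:
Let a_i = P(absorbed in 1 | start in state i).
Boundary conditions: a_1 = 1, a_4 = 0.
For each transient state i, a_i = sum_j P(i->j) * a_j:
  a_2 = 1/9*a_1 + 4/9*a_2 + 0*a_3 + 4/9*a_4
  a_3 = 2/3*a_1 + 1/9*a_2 + 1/9*a_3 + 1/9*a_4

Substituting a_1 = 1 and a_4 = 0, rearrange to (I - Q) a = r where r[i] = P(i -> 1):
  [5/9, 0] . (a_2, a_3) = 1/9
  [-1/9, 8/9] . (a_2, a_3) = 2/3

Solving yields:
  a_2 = 1/5
  a_3 = 31/40

Starting state is 2, so the absorption probability is a_2 = 1/5.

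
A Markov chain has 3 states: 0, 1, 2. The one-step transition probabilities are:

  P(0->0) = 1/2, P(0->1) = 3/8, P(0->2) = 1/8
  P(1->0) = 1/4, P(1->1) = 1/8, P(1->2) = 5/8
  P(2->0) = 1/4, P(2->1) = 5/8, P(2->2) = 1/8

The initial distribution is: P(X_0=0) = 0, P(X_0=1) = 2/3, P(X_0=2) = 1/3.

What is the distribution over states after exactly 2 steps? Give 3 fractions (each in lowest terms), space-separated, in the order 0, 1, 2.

Answer: 5/16 5/12 13/48

Derivation:
Propagating the distribution step by step (d_{t+1} = d_t * P):
d_0 = (0=0, 1=2/3, 2=1/3)
  d_1[0] = 0*1/2 + 2/3*1/4 + 1/3*1/4 = 1/4
  d_1[1] = 0*3/8 + 2/3*1/8 + 1/3*5/8 = 7/24
  d_1[2] = 0*1/8 + 2/3*5/8 + 1/3*1/8 = 11/24
d_1 = (0=1/4, 1=7/24, 2=11/24)
  d_2[0] = 1/4*1/2 + 7/24*1/4 + 11/24*1/4 = 5/16
  d_2[1] = 1/4*3/8 + 7/24*1/8 + 11/24*5/8 = 5/12
  d_2[2] = 1/4*1/8 + 7/24*5/8 + 11/24*1/8 = 13/48
d_2 = (0=5/16, 1=5/12, 2=13/48)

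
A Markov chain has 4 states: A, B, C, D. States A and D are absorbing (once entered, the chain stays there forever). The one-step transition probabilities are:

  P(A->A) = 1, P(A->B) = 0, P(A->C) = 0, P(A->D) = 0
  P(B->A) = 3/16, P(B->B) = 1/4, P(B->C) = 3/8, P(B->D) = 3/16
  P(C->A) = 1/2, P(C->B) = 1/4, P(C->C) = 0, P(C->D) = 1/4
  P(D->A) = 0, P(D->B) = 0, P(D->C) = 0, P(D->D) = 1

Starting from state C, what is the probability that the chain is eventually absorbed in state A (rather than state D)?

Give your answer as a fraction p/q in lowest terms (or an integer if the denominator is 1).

Let a_i = P(absorbed in A | start in state i).
Boundary conditions: a_A = 1, a_D = 0.
For each transient state i, a_i = sum_j P(i->j) * a_j:
  a_B = 3/16*a_A + 1/4*a_B + 3/8*a_C + 3/16*a_D
  a_C = 1/2*a_A + 1/4*a_B + 0*a_C + 1/4*a_D

Substituting a_A = 1 and a_D = 0, rearrange to (I - Q) a = r where r[i] = P(i -> A):
  [3/4, -3/8] . (a_B, a_C) = 3/16
  [-1/4, 1] . (a_B, a_C) = 1/2

Solving yields:
  a_B = 4/7
  a_C = 9/14

Starting state is C, so the absorption probability is a_C = 9/14.

Answer: 9/14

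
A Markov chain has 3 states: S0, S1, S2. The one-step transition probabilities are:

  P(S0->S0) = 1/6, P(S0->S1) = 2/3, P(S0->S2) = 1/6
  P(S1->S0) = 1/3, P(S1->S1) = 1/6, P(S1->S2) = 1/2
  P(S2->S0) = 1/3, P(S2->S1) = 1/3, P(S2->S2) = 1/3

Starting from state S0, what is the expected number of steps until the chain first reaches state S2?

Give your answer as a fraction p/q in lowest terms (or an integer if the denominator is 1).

Let h_i = expected steps to first reach S2 from state i.
Boundary: h_S2 = 0.
First-step equations for the other states:
  h_S0 = 1 + 1/6*h_S0 + 2/3*h_S1 + 1/6*h_S2
  h_S1 = 1 + 1/3*h_S0 + 1/6*h_S1 + 1/2*h_S2

Substituting h_S2 = 0 and rearranging gives the linear system (I - Q) h = 1:
  [5/6, -2/3] . (h_S0, h_S1) = 1
  [-1/3, 5/6] . (h_S0, h_S1) = 1

Solving yields:
  h_S0 = 54/17
  h_S1 = 42/17

Starting state is S0, so the expected hitting time is h_S0 = 54/17.

Answer: 54/17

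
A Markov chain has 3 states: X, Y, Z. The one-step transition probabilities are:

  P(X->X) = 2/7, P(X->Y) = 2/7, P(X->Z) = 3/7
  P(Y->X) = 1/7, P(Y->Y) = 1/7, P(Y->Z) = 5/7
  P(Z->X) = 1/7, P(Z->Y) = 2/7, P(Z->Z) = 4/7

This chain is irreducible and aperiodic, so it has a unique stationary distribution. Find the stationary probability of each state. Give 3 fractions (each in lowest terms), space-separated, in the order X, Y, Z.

Answer: 1/6 1/4 7/12

Derivation:
The stationary distribution satisfies pi = pi * P, i.e.:
  pi_X = 2/7*pi_X + 1/7*pi_Y + 1/7*pi_Z
  pi_Y = 2/7*pi_X + 1/7*pi_Y + 2/7*pi_Z
  pi_Z = 3/7*pi_X + 5/7*pi_Y + 4/7*pi_Z
with normalization: pi_X + pi_Y + pi_Z = 1.

Using the first 2 balance equations plus normalization, the linear system A*pi = b is:
  [-5/7, 1/7, 1/7] . pi = 0
  [2/7, -6/7, 2/7] . pi = 0
  [1, 1, 1] . pi = 1

Solving yields:
  pi_X = 1/6
  pi_Y = 1/4
  pi_Z = 7/12

Verification (pi * P):
  1/6*2/7 + 1/4*1/7 + 7/12*1/7 = 1/6 = pi_X  (ok)
  1/6*2/7 + 1/4*1/7 + 7/12*2/7 = 1/4 = pi_Y  (ok)
  1/6*3/7 + 1/4*5/7 + 7/12*4/7 = 7/12 = pi_Z  (ok)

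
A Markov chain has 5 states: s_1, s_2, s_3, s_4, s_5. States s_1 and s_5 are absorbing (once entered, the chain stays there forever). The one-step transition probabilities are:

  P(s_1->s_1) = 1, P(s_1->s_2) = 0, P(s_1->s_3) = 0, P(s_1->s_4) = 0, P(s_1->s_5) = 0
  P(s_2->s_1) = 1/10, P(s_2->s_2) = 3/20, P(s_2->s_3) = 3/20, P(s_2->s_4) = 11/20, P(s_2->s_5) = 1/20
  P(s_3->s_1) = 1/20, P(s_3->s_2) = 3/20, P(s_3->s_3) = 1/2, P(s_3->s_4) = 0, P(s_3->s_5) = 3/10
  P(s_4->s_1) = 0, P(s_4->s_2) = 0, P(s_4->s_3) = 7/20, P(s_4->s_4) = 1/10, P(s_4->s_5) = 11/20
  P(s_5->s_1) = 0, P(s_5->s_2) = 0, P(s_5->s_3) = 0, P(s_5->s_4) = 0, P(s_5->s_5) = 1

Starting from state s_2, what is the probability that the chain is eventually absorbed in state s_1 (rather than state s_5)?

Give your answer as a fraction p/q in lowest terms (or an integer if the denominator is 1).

Let a_i = P(absorbed in s_1 | start in state i).
Boundary conditions: a_s_1 = 1, a_s_5 = 0.
For each transient state i, a_i = sum_j P(i->j) * a_j:
  a_s_2 = 1/10*a_s_1 + 3/20*a_s_2 + 3/20*a_s_3 + 11/20*a_s_4 + 1/20*a_s_5
  a_s_3 = 1/20*a_s_1 + 3/20*a_s_2 + 1/2*a_s_3 + 0*a_s_4 + 3/10*a_s_5
  a_s_4 = 0*a_s_1 + 0*a_s_2 + 7/20*a_s_3 + 1/10*a_s_4 + 11/20*a_s_5

Substituting a_s_1 = 1 and a_s_5 = 0, rearrange to (I - Q) a = r where r[i] = P(i -> s_1):
  [17/20, -3/20, -11/20] . (a_s_2, a_s_3, a_s_4) = 1/10
  [-3/20, 1/2, 0] . (a_s_2, a_s_3, a_s_4) = 1/20
  [0, -7/20, 9/10] . (a_s_2, a_s_3, a_s_4) = 0

Solving yields:
  a_s_2 = 491/2667
  a_s_3 = 138/889
  a_s_4 = 23/381

Starting state is s_2, so the absorption probability is a_s_2 = 491/2667.

Answer: 491/2667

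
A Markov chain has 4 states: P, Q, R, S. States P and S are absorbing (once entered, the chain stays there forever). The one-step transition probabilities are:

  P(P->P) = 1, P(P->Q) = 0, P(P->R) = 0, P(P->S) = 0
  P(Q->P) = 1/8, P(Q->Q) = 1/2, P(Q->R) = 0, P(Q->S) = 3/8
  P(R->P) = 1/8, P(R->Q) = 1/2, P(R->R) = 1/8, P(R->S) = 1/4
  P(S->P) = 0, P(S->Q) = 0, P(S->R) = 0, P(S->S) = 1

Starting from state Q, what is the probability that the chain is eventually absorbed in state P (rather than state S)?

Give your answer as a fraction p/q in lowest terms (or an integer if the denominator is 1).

Answer: 1/4

Derivation:
Let a_i = P(absorbed in P | start in state i).
Boundary conditions: a_P = 1, a_S = 0.
For each transient state i, a_i = sum_j P(i->j) * a_j:
  a_Q = 1/8*a_P + 1/2*a_Q + 0*a_R + 3/8*a_S
  a_R = 1/8*a_P + 1/2*a_Q + 1/8*a_R + 1/4*a_S

Substituting a_P = 1 and a_S = 0, rearrange to (I - Q) a = r where r[i] = P(i -> P):
  [1/2, 0] . (a_Q, a_R) = 1/8
  [-1/2, 7/8] . (a_Q, a_R) = 1/8

Solving yields:
  a_Q = 1/4
  a_R = 2/7

Starting state is Q, so the absorption probability is a_Q = 1/4.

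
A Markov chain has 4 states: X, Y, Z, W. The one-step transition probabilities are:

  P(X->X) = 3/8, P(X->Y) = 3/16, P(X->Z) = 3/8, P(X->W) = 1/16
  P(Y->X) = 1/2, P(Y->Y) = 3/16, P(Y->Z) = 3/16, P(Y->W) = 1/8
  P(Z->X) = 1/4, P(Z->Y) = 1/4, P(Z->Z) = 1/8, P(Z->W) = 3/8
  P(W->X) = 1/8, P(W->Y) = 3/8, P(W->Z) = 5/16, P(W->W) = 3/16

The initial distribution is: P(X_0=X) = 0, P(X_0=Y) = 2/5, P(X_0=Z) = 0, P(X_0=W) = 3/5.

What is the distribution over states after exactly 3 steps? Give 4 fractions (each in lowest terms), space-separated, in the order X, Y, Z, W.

Propagating the distribution step by step (d_{t+1} = d_t * P):
d_0 = (X=0, Y=2/5, Z=0, W=3/5)
  d_1[X] = 0*3/8 + 2/5*1/2 + 0*1/4 + 3/5*1/8 = 11/40
  d_1[Y] = 0*3/16 + 2/5*3/16 + 0*1/4 + 3/5*3/8 = 3/10
  d_1[Z] = 0*3/8 + 2/5*3/16 + 0*1/8 + 3/5*5/16 = 21/80
  d_1[W] = 0*1/16 + 2/5*1/8 + 0*3/8 + 3/5*3/16 = 13/80
d_1 = (X=11/40, Y=3/10, Z=21/80, W=13/80)
  d_2[X] = 11/40*3/8 + 3/10*1/2 + 21/80*1/4 + 13/80*1/8 = 217/640
  d_2[Y] = 11/40*3/16 + 3/10*3/16 + 21/80*1/4 + 13/80*3/8 = 15/64
  d_2[Z] = 11/40*3/8 + 3/10*3/16 + 21/80*1/8 + 13/80*5/16 = 311/1280
  d_2[W] = 11/40*1/16 + 3/10*1/8 + 21/80*3/8 + 13/80*3/16 = 47/256
d_2 = (X=217/640, Y=15/64, Z=311/1280, W=47/256)
  d_3[X] = 217/640*3/8 + 15/64*1/2 + 311/1280*1/4 + 47/256*1/8 = 3359/10240
  d_3[Y] = 217/640*3/16 + 15/64*3/16 + 311/1280*1/4 + 47/256*3/8 = 607/2560
  d_3[Z] = 217/640*3/8 + 15/64*3/16 + 311/1280*1/8 + 47/256*5/16 = 5301/20480
  d_3[W] = 217/640*1/16 + 15/64*1/8 + 311/1280*3/8 + 47/256*3/16 = 721/4096
d_3 = (X=3359/10240, Y=607/2560, Z=5301/20480, W=721/4096)

Answer: 3359/10240 607/2560 5301/20480 721/4096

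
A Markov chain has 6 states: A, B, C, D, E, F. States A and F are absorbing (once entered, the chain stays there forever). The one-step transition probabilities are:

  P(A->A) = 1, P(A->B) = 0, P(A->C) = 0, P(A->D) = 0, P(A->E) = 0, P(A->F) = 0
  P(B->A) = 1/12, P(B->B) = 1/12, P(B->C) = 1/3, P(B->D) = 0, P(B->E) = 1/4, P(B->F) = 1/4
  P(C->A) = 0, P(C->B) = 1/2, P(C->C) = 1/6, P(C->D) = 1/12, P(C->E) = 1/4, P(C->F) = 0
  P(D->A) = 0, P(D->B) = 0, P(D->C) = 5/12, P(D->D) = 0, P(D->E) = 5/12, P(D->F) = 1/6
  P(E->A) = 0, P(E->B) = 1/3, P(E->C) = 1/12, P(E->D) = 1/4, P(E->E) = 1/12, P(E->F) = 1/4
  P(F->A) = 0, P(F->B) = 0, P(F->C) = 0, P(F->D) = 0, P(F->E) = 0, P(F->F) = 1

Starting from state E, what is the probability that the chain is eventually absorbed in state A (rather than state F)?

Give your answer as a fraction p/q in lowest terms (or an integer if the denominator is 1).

Let a_i = P(absorbed in A | start in state i).
Boundary conditions: a_A = 1, a_F = 0.
For each transient state i, a_i = sum_j P(i->j) * a_j:
  a_B = 1/12*a_A + 1/12*a_B + 1/3*a_C + 0*a_D + 1/4*a_E + 1/4*a_F
  a_C = 0*a_A + 1/2*a_B + 1/6*a_C + 1/12*a_D + 1/4*a_E + 0*a_F
  a_D = 0*a_A + 0*a_B + 5/12*a_C + 0*a_D + 5/12*a_E + 1/6*a_F
  a_E = 0*a_A + 1/3*a_B + 1/12*a_C + 1/4*a_D + 1/12*a_E + 1/4*a_F

Substituting a_A = 1 and a_F = 0, rearrange to (I - Q) a = r where r[i] = P(i -> A):
  [11/12, -1/3, 0, -1/4] . (a_B, a_C, a_D, a_E) = 1/12
  [-1/2, 5/6, -1/12, -1/4] . (a_B, a_C, a_D, a_E) = 0
  [0, -5/12, 1, -5/12] . (a_B, a_C, a_D, a_E) = 0
  [-1/3, -1/12, -1/4, 11/12] . (a_B, a_C, a_D, a_E) = 0

Solving yields:
  a_B = 1029/5989
  a_C = 866/5989
  a_D = 620/5989
  a_E = 622/5989

Starting state is E, so the absorption probability is a_E = 622/5989.

Answer: 622/5989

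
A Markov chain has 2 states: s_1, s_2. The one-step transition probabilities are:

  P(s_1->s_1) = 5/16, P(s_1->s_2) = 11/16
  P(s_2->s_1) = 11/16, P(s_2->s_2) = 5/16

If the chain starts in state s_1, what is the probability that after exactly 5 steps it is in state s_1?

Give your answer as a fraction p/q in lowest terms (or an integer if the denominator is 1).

Answer: 32525/65536

Derivation:
Computing P^5 by repeated multiplication:
P^1 =
  s_1: [5/16, 11/16]
  s_2: [11/16, 5/16]
P^2 =
  s_1: [73/128, 55/128]
  s_2: [55/128, 73/128]
P^3 =
  s_1: [485/1024, 539/1024]
  s_2: [539/1024, 485/1024]
P^4 =
  s_1: [4177/8192, 4015/8192]
  s_2: [4015/8192, 4177/8192]
P^5 =
  s_1: [32525/65536, 33011/65536]
  s_2: [33011/65536, 32525/65536]

(P^5)[s_1 -> s_1] = 32525/65536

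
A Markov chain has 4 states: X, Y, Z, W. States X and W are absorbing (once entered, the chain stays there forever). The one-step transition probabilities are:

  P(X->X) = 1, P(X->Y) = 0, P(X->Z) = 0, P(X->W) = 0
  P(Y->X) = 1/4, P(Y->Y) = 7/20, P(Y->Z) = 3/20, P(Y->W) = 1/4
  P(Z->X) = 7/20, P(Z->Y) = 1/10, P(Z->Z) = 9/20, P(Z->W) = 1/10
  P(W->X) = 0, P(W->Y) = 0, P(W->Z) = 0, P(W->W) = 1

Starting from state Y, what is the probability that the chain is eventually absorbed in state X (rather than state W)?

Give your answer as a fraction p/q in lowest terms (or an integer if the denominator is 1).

Let a_i = P(absorbed in X | start in state i).
Boundary conditions: a_X = 1, a_W = 0.
For each transient state i, a_i = sum_j P(i->j) * a_j:
  a_Y = 1/4*a_X + 7/20*a_Y + 3/20*a_Z + 1/4*a_W
  a_Z = 7/20*a_X + 1/10*a_Y + 9/20*a_Z + 1/10*a_W

Substituting a_X = 1 and a_W = 0, rearrange to (I - Q) a = r where r[i] = P(i -> X):
  [13/20, -3/20] . (a_Y, a_Z) = 1/4
  [-1/10, 11/20] . (a_Y, a_Z) = 7/20

Solving yields:
  a_Y = 76/137
  a_Z = 101/137

Starting state is Y, so the absorption probability is a_Y = 76/137.

Answer: 76/137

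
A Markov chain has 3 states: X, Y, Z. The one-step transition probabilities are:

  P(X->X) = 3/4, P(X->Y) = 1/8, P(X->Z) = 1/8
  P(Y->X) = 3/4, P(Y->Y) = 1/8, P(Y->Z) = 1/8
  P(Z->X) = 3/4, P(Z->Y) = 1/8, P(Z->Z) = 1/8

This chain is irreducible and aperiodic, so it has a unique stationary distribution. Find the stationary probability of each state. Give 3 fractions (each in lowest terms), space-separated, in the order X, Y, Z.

The stationary distribution satisfies pi = pi * P, i.e.:
  pi_X = 3/4*pi_X + 3/4*pi_Y + 3/4*pi_Z
  pi_Y = 1/8*pi_X + 1/8*pi_Y + 1/8*pi_Z
  pi_Z = 1/8*pi_X + 1/8*pi_Y + 1/8*pi_Z
with normalization: pi_X + pi_Y + pi_Z = 1.

Using the first 2 balance equations plus normalization, the linear system A*pi = b is:
  [-1/4, 3/4, 3/4] . pi = 0
  [1/8, -7/8, 1/8] . pi = 0
  [1, 1, 1] . pi = 1

Solving yields:
  pi_X = 3/4
  pi_Y = 1/8
  pi_Z = 1/8

Verification (pi * P):
  3/4*3/4 + 1/8*3/4 + 1/8*3/4 = 3/4 = pi_X  (ok)
  3/4*1/8 + 1/8*1/8 + 1/8*1/8 = 1/8 = pi_Y  (ok)
  3/4*1/8 + 1/8*1/8 + 1/8*1/8 = 1/8 = pi_Z  (ok)

Answer: 3/4 1/8 1/8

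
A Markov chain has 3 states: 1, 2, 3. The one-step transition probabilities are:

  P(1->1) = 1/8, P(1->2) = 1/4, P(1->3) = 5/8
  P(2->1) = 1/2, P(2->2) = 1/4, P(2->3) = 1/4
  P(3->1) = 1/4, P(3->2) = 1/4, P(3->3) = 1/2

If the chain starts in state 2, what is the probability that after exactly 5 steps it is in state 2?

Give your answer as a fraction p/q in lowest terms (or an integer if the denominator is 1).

Computing P^5 by repeated multiplication:
P^1 =
  1: [1/8, 1/4, 5/8]
  2: [1/2, 1/4, 1/4]
  3: [1/4, 1/4, 1/2]
P^2 =
  1: [19/64, 1/4, 29/64]
  2: [1/4, 1/4, 1/2]
  3: [9/32, 1/4, 15/32]
P^3 =
  1: [141/512, 1/4, 243/512]
  2: [9/32, 1/4, 15/32]
  3: [71/256, 1/4, 121/256]
P^4 =
  1: [1139/4096, 1/4, 1933/4096]
  2: [71/256, 1/4, 121/256]
  3: [569/2048, 1/4, 967/2048]
P^5 =
  1: [9101/32768, 1/4, 15475/32768]
  2: [569/2048, 1/4, 967/2048]
  3: [4551/16384, 1/4, 7737/16384]

(P^5)[2 -> 2] = 1/4

Answer: 1/4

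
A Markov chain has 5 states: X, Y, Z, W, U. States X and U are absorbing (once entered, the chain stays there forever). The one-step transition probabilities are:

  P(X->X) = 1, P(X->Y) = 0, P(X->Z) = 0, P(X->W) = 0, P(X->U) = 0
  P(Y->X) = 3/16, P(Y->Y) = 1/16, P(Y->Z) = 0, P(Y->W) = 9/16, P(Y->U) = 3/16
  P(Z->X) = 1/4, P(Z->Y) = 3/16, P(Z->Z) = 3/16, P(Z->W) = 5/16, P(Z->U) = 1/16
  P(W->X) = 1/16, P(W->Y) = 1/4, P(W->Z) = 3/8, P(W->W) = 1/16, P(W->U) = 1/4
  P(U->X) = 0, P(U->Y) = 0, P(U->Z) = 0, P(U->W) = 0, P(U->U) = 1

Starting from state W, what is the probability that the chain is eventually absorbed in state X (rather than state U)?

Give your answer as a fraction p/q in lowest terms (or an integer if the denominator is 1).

Let a_i = P(absorbed in X | start in state i).
Boundary conditions: a_X = 1, a_U = 0.
For each transient state i, a_i = sum_j P(i->j) * a_j:
  a_Y = 3/16*a_X + 1/16*a_Y + 0*a_Z + 9/16*a_W + 3/16*a_U
  a_Z = 1/4*a_X + 3/16*a_Y + 3/16*a_Z + 5/16*a_W + 1/16*a_U
  a_W = 1/16*a_X + 1/4*a_Y + 3/8*a_Z + 1/16*a_W + 1/4*a_U

Substituting a_X = 1 and a_U = 0, rearrange to (I - Q) a = r where r[i] = P(i -> X):
  [15/16, 0, -9/16] . (a_Y, a_Z, a_W) = 3/16
  [-3/16, 13/16, -5/16] . (a_Y, a_Z, a_W) = 1/4
  [-1/4, -3/8, 15/16] . (a_Y, a_Z, a_W) = 1/16

Solving yields:
  a_Y = 92/205
  a_Z = 117/205
  a_W = 17/41

Starting state is W, so the absorption probability is a_W = 17/41.

Answer: 17/41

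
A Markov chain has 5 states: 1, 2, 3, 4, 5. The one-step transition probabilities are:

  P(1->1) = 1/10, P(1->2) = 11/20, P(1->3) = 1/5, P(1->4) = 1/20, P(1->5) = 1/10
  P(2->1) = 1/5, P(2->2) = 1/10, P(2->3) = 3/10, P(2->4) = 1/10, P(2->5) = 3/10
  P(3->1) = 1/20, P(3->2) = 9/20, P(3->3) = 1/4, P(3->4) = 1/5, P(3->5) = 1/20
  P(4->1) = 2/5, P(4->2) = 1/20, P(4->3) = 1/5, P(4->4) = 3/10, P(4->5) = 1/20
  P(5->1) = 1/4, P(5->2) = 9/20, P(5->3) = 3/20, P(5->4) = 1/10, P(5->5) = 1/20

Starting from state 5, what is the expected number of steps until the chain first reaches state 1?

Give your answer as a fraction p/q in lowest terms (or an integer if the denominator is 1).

Let h_i = expected steps to first reach 1 from state i.
Boundary: h_1 = 0.
First-step equations for the other states:
  h_2 = 1 + 1/5*h_1 + 1/10*h_2 + 3/10*h_3 + 1/10*h_4 + 3/10*h_5
  h_3 = 1 + 1/20*h_1 + 9/20*h_2 + 1/4*h_3 + 1/5*h_4 + 1/20*h_5
  h_4 = 1 + 2/5*h_1 + 1/20*h_2 + 1/5*h_3 + 3/10*h_4 + 1/20*h_5
  h_5 = 1 + 1/4*h_1 + 9/20*h_2 + 3/20*h_3 + 1/10*h_4 + 1/20*h_5

Substituting h_1 = 0 and rearranging gives the linear system (I - Q) h = 1:
  [9/10, -3/10, -1/10, -3/10] . (h_2, h_3, h_4, h_5) = 1
  [-9/20, 3/4, -1/5, -1/20] . (h_2, h_3, h_4, h_5) = 1
  [-1/20, -1/5, 7/10, -1/20] . (h_2, h_3, h_4, h_5) = 1
  [-9/20, -3/20, -1/10, 19/20] . (h_2, h_3, h_4, h_5) = 1

Solving yields:
  h_2 = 4115/831
  h_3 = 4660/831
  h_4 = 1030/277
  h_5 = 1295/277

Starting state is 5, so the expected hitting time is h_5 = 1295/277.

Answer: 1295/277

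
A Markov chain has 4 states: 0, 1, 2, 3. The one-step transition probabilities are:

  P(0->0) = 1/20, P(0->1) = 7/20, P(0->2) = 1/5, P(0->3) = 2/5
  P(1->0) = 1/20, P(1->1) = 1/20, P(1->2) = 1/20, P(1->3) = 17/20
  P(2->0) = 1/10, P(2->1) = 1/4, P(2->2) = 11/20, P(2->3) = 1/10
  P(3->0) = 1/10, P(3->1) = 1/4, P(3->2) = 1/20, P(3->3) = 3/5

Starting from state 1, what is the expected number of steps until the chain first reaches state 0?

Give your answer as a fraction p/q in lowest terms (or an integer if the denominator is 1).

Answer: 500/43

Derivation:
Let h_i = expected steps to first reach 0 from state i.
Boundary: h_0 = 0.
First-step equations for the other states:
  h_1 = 1 + 1/20*h_0 + 1/20*h_1 + 1/20*h_2 + 17/20*h_3
  h_2 = 1 + 1/10*h_0 + 1/4*h_1 + 11/20*h_2 + 1/10*h_3
  h_3 = 1 + 1/10*h_0 + 1/4*h_1 + 1/20*h_2 + 3/5*h_3

Substituting h_0 = 0 and rearranging gives the linear system (I - Q) h = 1:
  [19/20, -1/20, -17/20] . (h_1, h_2, h_3) = 1
  [-1/4, 9/20, -1/10] . (h_1, h_2, h_3) = 1
  [-1/4, -1/20, 2/5] . (h_1, h_2, h_3) = 1

Solving yields:
  h_1 = 500/43
  h_2 = 480/43
  h_3 = 480/43

Starting state is 1, so the expected hitting time is h_1 = 500/43.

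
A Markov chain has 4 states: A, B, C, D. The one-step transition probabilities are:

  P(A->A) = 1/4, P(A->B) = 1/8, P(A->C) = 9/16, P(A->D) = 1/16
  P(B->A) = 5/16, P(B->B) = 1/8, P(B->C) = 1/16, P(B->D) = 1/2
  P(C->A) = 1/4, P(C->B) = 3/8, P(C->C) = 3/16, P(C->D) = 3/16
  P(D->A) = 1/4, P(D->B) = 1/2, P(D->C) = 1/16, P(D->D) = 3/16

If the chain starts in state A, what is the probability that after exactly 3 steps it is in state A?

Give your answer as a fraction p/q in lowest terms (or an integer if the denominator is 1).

Answer: 549/2048

Derivation:
Computing P^3 by repeated multiplication:
P^1 =
  A: [1/4, 1/8, 9/16, 1/16]
  B: [5/16, 1/8, 1/16, 1/2]
  C: [1/4, 3/8, 3/16, 3/16]
  D: [1/4, 1/2, 1/16, 3/16]
P^2 =
  A: [33/128, 37/128, 33/128, 25/128]
  B: [33/128, 21/64, 29/128, 3/16]
  C: [35/128, 31/128, 27/128, 35/128]
  D: [9/32, 27/128, 25/128, 5/16]
P^3 =
  A: [549/2048, 269/1024, 229/1024, 503/2048]
  B: [277/1024, 129/512, 225/1024, 33/128]
  C: [543/2048, 287/1024, 231/1024, 469/2048]
  D: [539/2048, 149/512, 233/1024, 447/2048]

(P^3)[A -> A] = 549/2048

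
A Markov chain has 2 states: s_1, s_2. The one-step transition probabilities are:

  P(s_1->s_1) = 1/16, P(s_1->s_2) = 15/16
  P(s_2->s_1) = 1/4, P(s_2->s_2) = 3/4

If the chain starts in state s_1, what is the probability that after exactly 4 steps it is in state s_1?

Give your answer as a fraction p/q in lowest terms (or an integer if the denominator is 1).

Answer: 13861/65536

Derivation:
Computing P^4 by repeated multiplication:
P^1 =
  s_1: [1/16, 15/16]
  s_2: [1/4, 3/4]
P^2 =
  s_1: [61/256, 195/256]
  s_2: [13/64, 51/64]
P^3 =
  s_1: [841/4096, 3255/4096]
  s_2: [217/1024, 807/1024]
P^4 =
  s_1: [13861/65536, 51675/65536]
  s_2: [3445/16384, 12939/16384]

(P^4)[s_1 -> s_1] = 13861/65536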